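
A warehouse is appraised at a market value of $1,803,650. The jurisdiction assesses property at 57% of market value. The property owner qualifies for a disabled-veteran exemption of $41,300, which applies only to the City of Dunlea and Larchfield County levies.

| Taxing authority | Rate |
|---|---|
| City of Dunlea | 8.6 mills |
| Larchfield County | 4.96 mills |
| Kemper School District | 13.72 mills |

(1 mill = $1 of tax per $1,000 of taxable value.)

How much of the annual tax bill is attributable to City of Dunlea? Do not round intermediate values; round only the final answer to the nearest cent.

$8,486.31

Assessed value = $1,803,650 × 0.57 = $1,028,080.5
City of Dunlea taxable value = $1,028,080.5 − $41,300 = $986,780.5
City of Dunlea levy = $986,780.5 × 0.0086 = $8,486.3123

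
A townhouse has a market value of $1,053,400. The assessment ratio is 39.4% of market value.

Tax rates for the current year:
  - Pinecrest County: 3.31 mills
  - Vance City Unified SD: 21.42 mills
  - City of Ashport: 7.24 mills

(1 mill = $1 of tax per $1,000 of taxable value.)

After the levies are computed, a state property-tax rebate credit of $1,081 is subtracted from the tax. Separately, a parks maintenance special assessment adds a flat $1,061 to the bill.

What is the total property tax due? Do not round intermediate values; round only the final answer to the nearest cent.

Assessed value = $1,053,400 × 0.394 = $415,039.6
Pinecrest County: $415,039.6 × 0.00331 = $1,373.781076
Vance City Unified SD: $415,039.6 × 0.02142 = $8,890.148232
City of Ashport: $415,039.6 × 0.00724 = $3,004.886704
Levies subtotal = $13,268.816012
After credit = $13,268.816012 − $1,081 = $12,187.816012
Total = $12,187.816012 + $1,061 = $13,248.816012

$13,248.82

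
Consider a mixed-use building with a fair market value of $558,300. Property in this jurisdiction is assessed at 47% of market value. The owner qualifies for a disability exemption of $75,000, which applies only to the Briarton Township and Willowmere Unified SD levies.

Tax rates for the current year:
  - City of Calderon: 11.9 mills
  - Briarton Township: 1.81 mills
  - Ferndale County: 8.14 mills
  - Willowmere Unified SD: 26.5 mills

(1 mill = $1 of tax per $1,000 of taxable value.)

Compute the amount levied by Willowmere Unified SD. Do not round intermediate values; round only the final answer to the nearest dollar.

Assessed value = $558,300 × 0.47 = $262,401
Willowmere Unified SD taxable value = $262,401 − $75,000 = $187,401
Willowmere Unified SD levy = $187,401 × 0.0265 = $4,966.1265

$4,966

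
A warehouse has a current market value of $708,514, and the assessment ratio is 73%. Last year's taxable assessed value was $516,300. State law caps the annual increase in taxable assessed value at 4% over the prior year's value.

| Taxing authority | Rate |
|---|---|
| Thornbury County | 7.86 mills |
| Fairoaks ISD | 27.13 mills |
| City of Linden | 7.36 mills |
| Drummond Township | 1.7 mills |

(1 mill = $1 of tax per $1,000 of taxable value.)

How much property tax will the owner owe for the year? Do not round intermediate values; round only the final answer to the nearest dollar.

$22,783

Uncapped assessed value = $708,514 × 0.73 = $517,215.22
Cap limit = $516,300 × 1.04 = $536,952
Taxable assessed value = min($517,215.22, $536,952) = $517,215.22 (cap does not bind)
Thornbury County: $517,215.22 × 0.00786 = $4,065.3116292
Fairoaks ISD: $517,215.22 × 0.02713 = $14,032.0489186
City of Linden: $517,215.22 × 0.00736 = $3,806.7040192
Drummond Township: $517,215.22 × 0.0017 = $879.265874
Total = $22,783.330441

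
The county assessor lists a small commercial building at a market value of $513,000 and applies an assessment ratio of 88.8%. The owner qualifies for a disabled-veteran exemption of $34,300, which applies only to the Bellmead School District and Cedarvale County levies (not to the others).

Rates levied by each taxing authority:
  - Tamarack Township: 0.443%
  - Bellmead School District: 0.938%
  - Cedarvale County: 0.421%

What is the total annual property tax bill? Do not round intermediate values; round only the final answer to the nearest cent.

$7,742.77

Assessed value = $513,000 × 0.888 = $455,544
Tamarack Township: $455,544 × 0.00443 = $2,018.05992
Bellmead School District: ($455,544 − $34,300) × 0.00938 = $421,244 × 0.00938 = $3,951.26872
Cedarvale County: ($455,544 − $34,300) × 0.00421 = $421,244 × 0.00421 = $1,773.43724
Total = $7,742.76588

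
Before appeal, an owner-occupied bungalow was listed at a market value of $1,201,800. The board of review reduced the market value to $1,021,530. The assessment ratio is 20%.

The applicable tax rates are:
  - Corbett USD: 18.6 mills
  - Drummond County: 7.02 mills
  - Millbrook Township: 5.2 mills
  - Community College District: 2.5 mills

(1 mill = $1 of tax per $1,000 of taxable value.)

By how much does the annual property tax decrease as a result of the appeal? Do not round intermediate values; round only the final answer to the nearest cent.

$1,201.32

Old assessed value = $1,201,800 × 0.2 = $240,360
New assessed value = $1,021,530 × 0.2 = $204,306
Combined rate = 0.0186 + 0.00702 + 0.0052 + 0.0025 = 0.03332
Old tax = $240,360 × 0.03332 = $8,008.7952
New tax = $204,306 × 0.03332 = $6,807.47592
Reduction = $8,008.7952 − $6,807.47592 = $1,201.31928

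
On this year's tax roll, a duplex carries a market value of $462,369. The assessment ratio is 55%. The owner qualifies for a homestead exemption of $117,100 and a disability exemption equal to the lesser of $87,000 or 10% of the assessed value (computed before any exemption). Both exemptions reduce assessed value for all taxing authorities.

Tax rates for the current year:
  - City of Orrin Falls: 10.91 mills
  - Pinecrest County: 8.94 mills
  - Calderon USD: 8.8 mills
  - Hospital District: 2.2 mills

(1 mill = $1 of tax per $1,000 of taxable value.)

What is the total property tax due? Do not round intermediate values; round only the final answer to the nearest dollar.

Assessed value = $462,369 × 0.55 = $254,302.95
Disability exemption = min($87,000, 10% × $254,302.95) = min($87,000, $25,430.295) = $25,430.295 (percentage binds)
Taxable value = $254,302.95 − $117,100 − $25,430.295 = $111,772.655
City of Orrin Falls: $111,772.655 × 0.01091 = $1,219.43966605
Pinecrest County: $111,772.655 × 0.00894 = $999.2475357
Calderon USD: $111,772.655 × 0.0088 = $983.599364
Hospital District: $111,772.655 × 0.0022 = $245.899841
Total = $3,448.18640675

$3,448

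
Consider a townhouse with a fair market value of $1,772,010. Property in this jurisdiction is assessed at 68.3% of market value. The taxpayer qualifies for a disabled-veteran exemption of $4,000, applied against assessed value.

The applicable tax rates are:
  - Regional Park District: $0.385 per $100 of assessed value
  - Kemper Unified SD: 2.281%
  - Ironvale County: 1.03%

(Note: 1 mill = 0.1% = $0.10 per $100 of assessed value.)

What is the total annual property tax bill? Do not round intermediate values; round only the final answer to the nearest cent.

$44,584.21

Assessed value = $1,772,010 × 0.683 = $1,210,282.83
Taxable value = $1,210,282.83 − $4,000 = $1,206,282.83
Regional Park District: $1,206,282.83 × 0.00385 = $4,644.1888955
Kemper Unified SD: $1,206,282.83 × 0.02281 = $27,515.3113523
Ironvale County: $1,206,282.83 × 0.0103 = $12,424.713149
Total = $44,584.2133968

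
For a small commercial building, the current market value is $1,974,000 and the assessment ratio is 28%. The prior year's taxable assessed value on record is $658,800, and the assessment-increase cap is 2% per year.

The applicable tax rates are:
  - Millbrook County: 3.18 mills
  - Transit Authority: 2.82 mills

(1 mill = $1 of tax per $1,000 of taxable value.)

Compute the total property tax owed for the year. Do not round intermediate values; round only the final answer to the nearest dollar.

Uncapped assessed value = $1,974,000 × 0.28 = $552,720
Cap limit = $658,800 × 1.02 = $671,976
Taxable assessed value = min($552,720, $671,976) = $552,720 (cap does not bind)
Millbrook County: $552,720 × 0.00318 = $1,757.6496
Transit Authority: $552,720 × 0.00282 = $1,558.6704
Total = $3,316.32

$3,316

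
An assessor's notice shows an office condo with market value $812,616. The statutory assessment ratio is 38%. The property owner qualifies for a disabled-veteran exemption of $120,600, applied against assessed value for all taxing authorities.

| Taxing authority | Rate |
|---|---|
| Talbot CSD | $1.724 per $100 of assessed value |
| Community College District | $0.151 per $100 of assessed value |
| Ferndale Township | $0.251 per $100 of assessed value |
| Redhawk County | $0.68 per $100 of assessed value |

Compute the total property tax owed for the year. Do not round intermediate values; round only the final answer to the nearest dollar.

Assessed value = $812,616 × 0.38 = $308,794.08
Taxable value = $308,794.08 − $120,600 = $188,194.08
Talbot CSD: $188,194.08 × 0.01724 = $3,244.4659392
Community College District: $188,194.08 × 0.00151 = $284.1730608
Ferndale Township: $188,194.08 × 0.00251 = $472.3671408
Redhawk County: $188,194.08 × 0.0068 = $1,279.719744
Total = $3,244.4659392 + $284.1730608 + $472.3671408 + $1,279.719744 = $5,280.7258848

$5,281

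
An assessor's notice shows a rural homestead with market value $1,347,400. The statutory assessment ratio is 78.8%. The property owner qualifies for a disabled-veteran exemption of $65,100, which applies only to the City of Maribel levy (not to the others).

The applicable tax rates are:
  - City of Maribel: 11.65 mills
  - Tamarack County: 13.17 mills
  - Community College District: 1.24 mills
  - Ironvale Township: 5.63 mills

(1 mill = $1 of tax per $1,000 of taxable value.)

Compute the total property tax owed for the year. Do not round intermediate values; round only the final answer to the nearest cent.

$32,888.48

Assessed value = $1,347,400 × 0.788 = $1,061,751.2
City of Maribel: ($1,061,751.2 − $65,100) × 0.01165 = $996,651.2 × 0.01165 = $11,610.98648
Tamarack County: $1,061,751.2 × 0.01317 = $13,983.263304
Community College District: $1,061,751.2 × 0.00124 = $1,316.571488
Ironvale Township: $1,061,751.2 × 0.00563 = $5,977.659256
Total = $32,888.480528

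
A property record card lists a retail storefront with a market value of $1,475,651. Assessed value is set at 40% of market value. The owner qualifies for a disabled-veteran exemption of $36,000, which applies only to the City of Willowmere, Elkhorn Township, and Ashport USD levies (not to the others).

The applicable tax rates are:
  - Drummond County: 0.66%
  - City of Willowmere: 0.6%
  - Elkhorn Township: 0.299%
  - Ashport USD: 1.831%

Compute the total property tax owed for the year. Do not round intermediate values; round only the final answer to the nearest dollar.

$19,027

Assessed value = $1,475,651 × 0.4 = $590,260.4
Drummond County: $590,260.4 × 0.0066 = $3,895.71864
City of Willowmere: ($590,260.4 − $36,000) × 0.006 = $554,260.4 × 0.006 = $3,325.5624
Elkhorn Township: ($590,260.4 − $36,000) × 0.00299 = $554,260.4 × 0.00299 = $1,657.238596
Ashport USD: ($590,260.4 − $36,000) × 0.01831 = $554,260.4 × 0.01831 = $10,148.507924
Total = $19,027.02756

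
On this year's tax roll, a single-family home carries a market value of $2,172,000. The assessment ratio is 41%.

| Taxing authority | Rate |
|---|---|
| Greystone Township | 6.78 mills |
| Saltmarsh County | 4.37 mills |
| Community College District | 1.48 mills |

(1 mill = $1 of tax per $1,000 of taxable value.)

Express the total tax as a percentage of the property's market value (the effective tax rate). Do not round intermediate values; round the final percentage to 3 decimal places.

Assessed value = $2,172,000 × 0.41 = $890,520
Greystone Township: $890,520 × 0.00678 = $6,037.7256
Saltmarsh County: $890,520 × 0.00437 = $3,891.5724
Community College District: $890,520 × 0.00148 = $1,317.9696
Total tax = $11,247.2676
Effective rate = $11,247.2676 ÷ $2,172,000 = 0.518% of market value

0.518%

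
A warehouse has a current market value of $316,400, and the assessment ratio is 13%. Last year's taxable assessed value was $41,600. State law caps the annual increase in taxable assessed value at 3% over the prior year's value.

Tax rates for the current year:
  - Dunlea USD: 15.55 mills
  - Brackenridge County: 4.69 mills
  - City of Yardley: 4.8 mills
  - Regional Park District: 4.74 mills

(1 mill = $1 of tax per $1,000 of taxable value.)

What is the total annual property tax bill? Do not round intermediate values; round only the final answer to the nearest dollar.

Uncapped assessed value = $316,400 × 0.13 = $41,132
Cap limit = $41,600 × 1.03 = $42,848
Taxable assessed value = min($41,132, $42,848) = $41,132 (cap does not bind)
Dunlea USD: $41,132 × 0.01555 = $639.6026
Brackenridge County: $41,132 × 0.00469 = $192.90908
City of Yardley: $41,132 × 0.0048 = $197.4336
Regional Park District: $41,132 × 0.00474 = $194.96568
Total = $1,224.91096

$1,225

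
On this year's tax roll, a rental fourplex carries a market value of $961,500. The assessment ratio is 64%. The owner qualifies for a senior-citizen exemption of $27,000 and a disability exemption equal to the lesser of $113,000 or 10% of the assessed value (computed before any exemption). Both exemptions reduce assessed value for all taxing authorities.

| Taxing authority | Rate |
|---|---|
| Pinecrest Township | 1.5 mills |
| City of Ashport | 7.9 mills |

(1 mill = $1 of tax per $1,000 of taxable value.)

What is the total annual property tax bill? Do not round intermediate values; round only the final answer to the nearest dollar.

Assessed value = $961,500 × 0.64 = $615,360
Disability exemption = min($113,000, 10% × $615,360) = min($113,000, $61,536) = $61,536 (percentage binds)
Taxable value = $615,360 − $27,000 − $61,536 = $526,824
Pinecrest Township: $526,824 × 0.0015 = $790.236
City of Ashport: $526,824 × 0.0079 = $4,161.9096
Total = $4,952.1456

$4,952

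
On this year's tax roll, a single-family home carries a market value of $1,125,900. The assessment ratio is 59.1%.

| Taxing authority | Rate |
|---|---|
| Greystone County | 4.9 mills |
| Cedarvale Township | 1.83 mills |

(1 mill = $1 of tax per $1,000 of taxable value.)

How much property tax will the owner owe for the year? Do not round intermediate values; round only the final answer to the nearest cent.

$4,478.19

Assessed value = $1,125,900 × 0.591 = $665,406.9
Greystone County: $665,406.9 × 0.0049 = $3,260.49381
Cedarvale Township: $665,406.9 × 0.00183 = $1,217.694627
Total = $3,260.49381 + $1,217.694627 = $4,478.188437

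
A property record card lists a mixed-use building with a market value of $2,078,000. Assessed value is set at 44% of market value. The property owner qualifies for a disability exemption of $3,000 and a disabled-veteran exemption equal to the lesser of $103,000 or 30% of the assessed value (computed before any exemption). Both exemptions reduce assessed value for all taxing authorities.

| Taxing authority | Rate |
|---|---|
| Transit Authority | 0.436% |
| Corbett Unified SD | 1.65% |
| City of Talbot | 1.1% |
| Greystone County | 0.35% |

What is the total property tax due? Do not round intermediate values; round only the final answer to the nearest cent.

$28,582.20

Assessed value = $2,078,000 × 0.44 = $914,320
Disabled-veteran exemption = min($103,000, 30% × $914,320) = min($103,000, $274,296) = $103,000 (dollar cap binds)
Taxable value = $914,320 − $3,000 − $103,000 = $808,320
Transit Authority: $808,320 × 0.00436 = $3,524.2752
Corbett Unified SD: $808,320 × 0.0165 = $13,337.28
City of Talbot: $808,320 × 0.011 = $8,891.52
Greystone County: $808,320 × 0.0035 = $2,829.12
Total = $28,582.1952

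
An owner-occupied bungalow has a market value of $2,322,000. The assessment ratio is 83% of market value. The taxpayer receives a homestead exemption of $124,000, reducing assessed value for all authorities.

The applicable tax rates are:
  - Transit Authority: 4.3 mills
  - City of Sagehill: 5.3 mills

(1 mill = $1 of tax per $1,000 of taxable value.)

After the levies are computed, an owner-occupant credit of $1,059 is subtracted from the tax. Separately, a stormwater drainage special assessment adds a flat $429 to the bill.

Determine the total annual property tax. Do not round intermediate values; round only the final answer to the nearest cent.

$16,681.30

Assessed value = $2,322,000 × 0.83 = $1,927,260
Taxable value = $1,927,260 − $124,000 = $1,803,260
Transit Authority: $1,803,260 × 0.0043 = $7,754.018
City of Sagehill: $1,803,260 × 0.0053 = $9,557.278
Levies subtotal = $17,311.296
After credit = $17,311.296 − $1,059 = $16,252.296
Total = $16,252.296 + $429 = $16,681.296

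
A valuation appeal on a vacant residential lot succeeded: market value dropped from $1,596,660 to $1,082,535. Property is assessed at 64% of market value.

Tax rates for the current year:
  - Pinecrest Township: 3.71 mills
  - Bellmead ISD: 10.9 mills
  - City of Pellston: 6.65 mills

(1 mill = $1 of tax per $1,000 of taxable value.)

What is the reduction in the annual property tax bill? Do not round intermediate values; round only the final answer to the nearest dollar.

$6,995

Old assessed value = $1,596,660 × 0.64 = $1,021,862.4
New assessed value = $1,082,535 × 0.64 = $692,822.4
Combined rate = 0.00371 + 0.0109 + 0.00665 = 0.02126
Old tax = $1,021,862.4 × 0.02126 = $21,724.794624
New tax = $692,822.4 × 0.02126 = $14,729.404224
Reduction = $21,724.794624 − $14,729.404224 = $6,995.3904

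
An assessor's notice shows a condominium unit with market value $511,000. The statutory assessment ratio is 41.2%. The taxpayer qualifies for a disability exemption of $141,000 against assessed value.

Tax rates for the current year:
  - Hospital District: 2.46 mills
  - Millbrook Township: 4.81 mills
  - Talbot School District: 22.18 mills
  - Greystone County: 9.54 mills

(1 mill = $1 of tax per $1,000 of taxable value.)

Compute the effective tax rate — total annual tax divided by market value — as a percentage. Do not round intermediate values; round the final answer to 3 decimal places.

Assessed value = $511,000 × 0.412 = $210,532
Taxable value = $210,532 − $141,000 = $69,532
Hospital District: $69,532 × 0.00246 = $171.04872
Millbrook Township: $69,532 × 0.00481 = $334.44892
Talbot School District: $69,532 × 0.02218 = $1,542.21976
Greystone County: $69,532 × 0.00954 = $663.33528
Total tax = $2,711.05268
Effective rate = $2,711.05268 ÷ $511,000 = 0.531% of market value

0.531%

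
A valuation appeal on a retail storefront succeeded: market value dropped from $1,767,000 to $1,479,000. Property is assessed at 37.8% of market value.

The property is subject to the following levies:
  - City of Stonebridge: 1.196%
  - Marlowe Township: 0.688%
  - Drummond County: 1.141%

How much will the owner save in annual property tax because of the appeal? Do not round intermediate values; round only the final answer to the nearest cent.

$3,293.14

Old assessed value = $1,767,000 × 0.378 = $667,926
New assessed value = $1,479,000 × 0.378 = $559,062
Combined rate = 0.01196 + 0.00688 + 0.01141 = 0.03025
Old tax = $667,926 × 0.03025 = $20,204.7615
New tax = $559,062 × 0.03025 = $16,911.6255
Reduction = $20,204.7615 − $16,911.6255 = $3,293.136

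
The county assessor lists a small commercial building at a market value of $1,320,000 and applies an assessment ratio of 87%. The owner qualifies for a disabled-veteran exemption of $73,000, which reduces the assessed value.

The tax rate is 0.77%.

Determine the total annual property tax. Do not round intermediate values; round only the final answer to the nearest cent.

$8,280.58

Assessed value = $1,320,000 × 0.87 = $1,148,400
Taxable value = $1,148,400 − $73,000 = $1,075,400
Tax = $1,075,400 × 0.0077 = $8,280.58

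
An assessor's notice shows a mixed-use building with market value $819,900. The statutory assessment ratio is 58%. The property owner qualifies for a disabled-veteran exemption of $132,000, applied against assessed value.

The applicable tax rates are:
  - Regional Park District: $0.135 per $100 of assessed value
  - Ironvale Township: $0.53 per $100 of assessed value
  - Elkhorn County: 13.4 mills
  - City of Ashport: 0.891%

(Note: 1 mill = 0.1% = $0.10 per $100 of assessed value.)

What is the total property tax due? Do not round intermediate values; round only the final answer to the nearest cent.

$9,948.98

Assessed value = $819,900 × 0.58 = $475,542
Taxable value = $475,542 − $132,000 = $343,542
Regional Park District: $343,542 × 0.00135 = $463.7817
Ironvale Township: $343,542 × 0.0053 = $1,820.7726
Elkhorn County: $343,542 × 0.0134 = $4,603.4628
City of Ashport: $343,542 × 0.00891 = $3,060.95922
Total = $9,948.97632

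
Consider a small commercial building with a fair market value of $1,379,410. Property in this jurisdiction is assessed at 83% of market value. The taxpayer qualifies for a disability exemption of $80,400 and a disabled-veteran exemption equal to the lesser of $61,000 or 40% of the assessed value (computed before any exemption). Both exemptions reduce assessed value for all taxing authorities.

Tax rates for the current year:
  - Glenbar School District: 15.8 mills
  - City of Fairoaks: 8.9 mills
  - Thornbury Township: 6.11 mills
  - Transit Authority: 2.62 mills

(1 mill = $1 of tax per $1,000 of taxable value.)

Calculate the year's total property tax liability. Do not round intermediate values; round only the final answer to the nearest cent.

Assessed value = $1,379,410 × 0.83 = $1,144,910.3
Disabled-veteran exemption = min($61,000, 40% × $1,144,910.3) = min($61,000, $457,964.12) = $61,000 (dollar cap binds)
Taxable value = $1,144,910.3 − $80,400 − $61,000 = $1,003,510.3
Glenbar School District: $1,003,510.3 × 0.0158 = $15,855.46274
City of Fairoaks: $1,003,510.3 × 0.0089 = $8,931.24167
Thornbury Township: $1,003,510.3 × 0.00611 = $6,131.447933
Transit Authority: $1,003,510.3 × 0.00262 = $2,629.196986
Total = $33,547.349329

$33,547.35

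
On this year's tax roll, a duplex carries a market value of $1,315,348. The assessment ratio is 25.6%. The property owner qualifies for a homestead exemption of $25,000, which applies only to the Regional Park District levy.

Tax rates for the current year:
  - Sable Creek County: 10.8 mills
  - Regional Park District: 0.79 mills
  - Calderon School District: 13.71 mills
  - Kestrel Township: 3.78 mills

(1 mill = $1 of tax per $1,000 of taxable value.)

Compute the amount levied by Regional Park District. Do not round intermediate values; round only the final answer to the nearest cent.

$246.27

Assessed value = $1,315,348 × 0.256 = $336,729.088
Regional Park District taxable value = $336,729.088 − $25,000 = $311,729.088
Regional Park District levy = $311,729.088 × 0.00079 = $246.26597952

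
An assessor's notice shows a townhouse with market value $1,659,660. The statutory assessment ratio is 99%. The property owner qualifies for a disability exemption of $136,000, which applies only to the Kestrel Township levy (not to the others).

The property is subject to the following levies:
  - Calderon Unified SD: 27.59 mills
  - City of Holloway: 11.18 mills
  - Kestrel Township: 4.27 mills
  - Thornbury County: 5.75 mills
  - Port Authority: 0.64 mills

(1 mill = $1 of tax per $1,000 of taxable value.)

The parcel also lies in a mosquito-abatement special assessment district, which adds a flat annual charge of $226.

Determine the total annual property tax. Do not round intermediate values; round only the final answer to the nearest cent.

$80,861.90

Assessed value = $1,659,660 × 0.99 = $1,643,063.4
Calderon Unified SD: $1,643,063.4 × 0.02759 = $45,332.119206
City of Holloway: $1,643,063.4 × 0.01118 = $18,369.448812
Kestrel Township: ($1,643,063.4 − $136,000) × 0.00427 = $1,507,063.4 × 0.00427 = $6,435.160718
Thornbury County: $1,643,063.4 × 0.00575 = $9,447.61455
Port Authority: $1,643,063.4 × 0.00064 = $1,051.560576
Levies subtotal = $80,635.903862
Total = $80,635.903862 + $226 = $80,861.903862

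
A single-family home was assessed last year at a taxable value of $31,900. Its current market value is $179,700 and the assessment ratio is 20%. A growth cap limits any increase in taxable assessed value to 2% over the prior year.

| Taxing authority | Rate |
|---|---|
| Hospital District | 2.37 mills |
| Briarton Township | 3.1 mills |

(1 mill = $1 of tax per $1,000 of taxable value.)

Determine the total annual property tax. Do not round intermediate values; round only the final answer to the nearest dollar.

Uncapped assessed value = $179,700 × 0.2 = $35,940
Cap limit = $31,900 × 1.02 = $32,538
Taxable assessed value = min($35,940, $32,538) = $32,538 (cap binds)
Hospital District: $32,538 × 0.00237 = $77.11506
Briarton Township: $32,538 × 0.0031 = $100.8678
Total = $177.98286

$178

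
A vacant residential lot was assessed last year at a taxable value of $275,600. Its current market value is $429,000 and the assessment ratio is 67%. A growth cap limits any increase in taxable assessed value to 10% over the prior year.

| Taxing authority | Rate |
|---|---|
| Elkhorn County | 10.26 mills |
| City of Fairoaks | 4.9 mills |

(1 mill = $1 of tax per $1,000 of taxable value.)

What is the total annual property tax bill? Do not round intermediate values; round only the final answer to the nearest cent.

$4,357.44

Uncapped assessed value = $429,000 × 0.67 = $287,430
Cap limit = $275,600 × 1.1 = $303,160
Taxable assessed value = min($287,430, $303,160) = $287,430 (cap does not bind)
Elkhorn County: $287,430 × 0.01026 = $2,949.0318
City of Fairoaks: $287,430 × 0.0049 = $1,408.407
Total = $4,357.4388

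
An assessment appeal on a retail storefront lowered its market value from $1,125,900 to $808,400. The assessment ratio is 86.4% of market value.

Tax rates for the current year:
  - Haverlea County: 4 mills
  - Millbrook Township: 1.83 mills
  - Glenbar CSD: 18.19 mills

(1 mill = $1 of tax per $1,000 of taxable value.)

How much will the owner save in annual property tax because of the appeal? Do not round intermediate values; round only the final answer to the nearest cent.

Old assessed value = $1,125,900 × 0.864 = $972,777.6
New assessed value = $808,400 × 0.864 = $698,457.6
Combined rate = 0.004 + 0.00183 + 0.01819 = 0.02402
Old tax = $972,777.6 × 0.02402 = $23,366.117952
New tax = $698,457.6 × 0.02402 = $16,776.951552
Reduction = $23,366.117952 − $16,776.951552 = $6,589.1664

$6,589.17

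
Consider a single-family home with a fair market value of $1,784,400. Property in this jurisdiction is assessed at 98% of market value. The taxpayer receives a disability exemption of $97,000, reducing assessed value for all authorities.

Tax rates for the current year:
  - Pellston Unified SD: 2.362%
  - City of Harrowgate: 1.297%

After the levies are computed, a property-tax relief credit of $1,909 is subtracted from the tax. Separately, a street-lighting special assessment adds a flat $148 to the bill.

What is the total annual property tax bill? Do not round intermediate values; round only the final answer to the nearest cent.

Assessed value = $1,784,400 × 0.98 = $1,748,712
Taxable value = $1,748,712 − $97,000 = $1,651,712
Pellston Unified SD: $1,651,712 × 0.02362 = $39,013.43744
City of Harrowgate: $1,651,712 × 0.01297 = $21,422.70464
Levies subtotal = $60,436.14208
After credit = $60,436.14208 − $1,909 = $58,527.14208
Total = $58,527.14208 + $148 = $58,675.14208

$58,675.14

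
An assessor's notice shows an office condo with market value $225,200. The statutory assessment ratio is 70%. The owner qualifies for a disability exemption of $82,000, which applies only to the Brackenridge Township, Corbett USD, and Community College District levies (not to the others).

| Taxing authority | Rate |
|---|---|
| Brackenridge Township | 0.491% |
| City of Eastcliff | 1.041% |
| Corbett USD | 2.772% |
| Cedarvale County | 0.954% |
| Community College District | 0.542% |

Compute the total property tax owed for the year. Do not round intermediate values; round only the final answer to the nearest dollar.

$6,023

Assessed value = $225,200 × 0.7 = $157,640
Brackenridge Township: ($157,640 − $82,000) × 0.00491 = $75,640 × 0.00491 = $371.3924
City of Eastcliff: $157,640 × 0.01041 = $1,641.0324
Corbett USD: ($157,640 − $82,000) × 0.02772 = $75,640 × 0.02772 = $2,096.7408
Cedarvale County: $157,640 × 0.00954 = $1,503.8856
Community College District: ($157,640 − $82,000) × 0.00542 = $75,640 × 0.00542 = $409.9688
Total = $6,023.02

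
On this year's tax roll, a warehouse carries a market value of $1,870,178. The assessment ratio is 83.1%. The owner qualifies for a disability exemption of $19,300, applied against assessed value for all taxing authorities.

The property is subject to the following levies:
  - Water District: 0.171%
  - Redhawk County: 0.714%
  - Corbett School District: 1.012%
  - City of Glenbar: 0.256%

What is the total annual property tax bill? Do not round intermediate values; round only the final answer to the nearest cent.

$33,044.63

Assessed value = $1,870,178 × 0.831 = $1,554,117.918
Taxable value = $1,554,117.918 − $19,300 = $1,534,817.918
Water District: $1,534,817.918 × 0.00171 = $2,624.53863978
Redhawk County: $1,534,817.918 × 0.00714 = $10,958.59993452
Corbett School District: $1,534,817.918 × 0.01012 = $15,532.35733016
City of Glenbar: $1,534,817.918 × 0.00256 = $3,929.13387008
Total = $2,624.53863978 + $10,958.59993452 + $15,532.35733016 + $3,929.13387008 = $33,044.62977454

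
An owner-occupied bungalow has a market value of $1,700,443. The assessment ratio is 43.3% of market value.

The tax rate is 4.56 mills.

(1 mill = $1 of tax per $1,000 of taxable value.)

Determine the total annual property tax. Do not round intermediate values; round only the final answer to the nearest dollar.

Assessed value = $1,700,443 × 0.433 = $736,291.819
Tax = $736,291.819 × 0.00456 = $3,357.49069464

$3,357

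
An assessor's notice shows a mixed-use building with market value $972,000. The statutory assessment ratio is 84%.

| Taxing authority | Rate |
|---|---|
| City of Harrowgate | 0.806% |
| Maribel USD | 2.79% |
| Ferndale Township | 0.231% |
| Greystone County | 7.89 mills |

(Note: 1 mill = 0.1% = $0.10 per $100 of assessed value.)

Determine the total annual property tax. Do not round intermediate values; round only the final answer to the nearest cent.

$37,688.72

Assessed value = $972,000 × 0.84 = $816,480
City of Harrowgate: $816,480 × 0.00806 = $6,580.8288
Maribel USD: $816,480 × 0.0279 = $22,779.792
Ferndale Township: $816,480 × 0.00231 = $1,886.0688
Greystone County: $816,480 × 0.00789 = $6,442.0272
Total = $37,688.7168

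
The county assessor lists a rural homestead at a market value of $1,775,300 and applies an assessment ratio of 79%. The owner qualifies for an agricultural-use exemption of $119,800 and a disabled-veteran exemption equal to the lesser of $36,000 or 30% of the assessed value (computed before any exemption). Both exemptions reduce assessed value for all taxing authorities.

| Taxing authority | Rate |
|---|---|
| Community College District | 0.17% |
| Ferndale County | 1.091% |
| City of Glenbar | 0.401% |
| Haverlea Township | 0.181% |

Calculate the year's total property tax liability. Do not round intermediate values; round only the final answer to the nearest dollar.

Assessed value = $1,775,300 × 0.79 = $1,402,487
Disabled-veteran exemption = min($36,000, 30% × $1,402,487) = min($36,000, $420,746.1) = $36,000 (dollar cap binds)
Taxable value = $1,402,487 − $119,800 − $36,000 = $1,246,687
Community College District: $1,246,687 × 0.0017 = $2,119.3679
Ferndale County: $1,246,687 × 0.01091 = $13,601.35517
City of Glenbar: $1,246,687 × 0.00401 = $4,999.21487
Haverlea Township: $1,246,687 × 0.00181 = $2,256.50347
Total = $22,976.44141

$22,976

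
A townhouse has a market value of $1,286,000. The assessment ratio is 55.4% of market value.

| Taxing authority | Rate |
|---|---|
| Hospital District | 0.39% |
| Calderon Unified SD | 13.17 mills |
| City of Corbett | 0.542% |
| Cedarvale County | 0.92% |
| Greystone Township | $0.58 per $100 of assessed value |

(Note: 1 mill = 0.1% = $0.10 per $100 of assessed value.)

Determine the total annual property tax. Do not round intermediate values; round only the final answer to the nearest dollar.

Assessed value = $1,286,000 × 0.554 = $712,444
Hospital District: $712,444 × 0.0039 = $2,778.5316
Calderon Unified SD: $712,444 × 0.01317 = $9,382.88748
City of Corbett: $712,444 × 0.00542 = $3,861.44648
Cedarvale County: $712,444 × 0.0092 = $6,554.4848
Greystone Township: $712,444 × 0.0058 = $4,132.1752
Total = $26,709.52556

$26,710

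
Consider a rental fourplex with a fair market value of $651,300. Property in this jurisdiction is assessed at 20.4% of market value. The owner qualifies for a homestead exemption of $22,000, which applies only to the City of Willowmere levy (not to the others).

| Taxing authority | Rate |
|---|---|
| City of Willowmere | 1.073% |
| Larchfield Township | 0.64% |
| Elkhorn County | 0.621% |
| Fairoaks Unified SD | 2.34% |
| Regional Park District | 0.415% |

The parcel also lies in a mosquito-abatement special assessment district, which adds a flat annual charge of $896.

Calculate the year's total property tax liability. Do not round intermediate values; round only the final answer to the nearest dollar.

$7,421

Assessed value = $651,300 × 0.204 = $132,865.2
City of Willowmere: ($132,865.2 − $22,000) × 0.01073 = $110,865.2 × 0.01073 = $1,189.583596
Larchfield Township: $132,865.2 × 0.0064 = $850.33728
Elkhorn County: $132,865.2 × 0.00621 = $825.092892
Fairoaks Unified SD: $132,865.2 × 0.0234 = $3,109.04568
Regional Park District: $132,865.2 × 0.00415 = $551.39058
Levies subtotal = $6,525.450028
Total = $6,525.450028 + $896 = $7,421.450028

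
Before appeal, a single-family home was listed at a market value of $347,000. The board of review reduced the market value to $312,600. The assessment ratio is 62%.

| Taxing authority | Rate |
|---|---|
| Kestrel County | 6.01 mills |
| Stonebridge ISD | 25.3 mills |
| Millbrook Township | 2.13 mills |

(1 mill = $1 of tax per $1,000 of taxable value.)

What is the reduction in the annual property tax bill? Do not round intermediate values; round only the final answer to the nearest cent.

Old assessed value = $347,000 × 0.62 = $215,140
New assessed value = $312,600 × 0.62 = $193,812
Combined rate = 0.00601 + 0.0253 + 0.00213 = 0.03344
Old tax = $215,140 × 0.03344 = $7,194.2816
New tax = $193,812 × 0.03344 = $6,481.07328
Reduction = $7,194.2816 − $6,481.07328 = $713.20832

$713.21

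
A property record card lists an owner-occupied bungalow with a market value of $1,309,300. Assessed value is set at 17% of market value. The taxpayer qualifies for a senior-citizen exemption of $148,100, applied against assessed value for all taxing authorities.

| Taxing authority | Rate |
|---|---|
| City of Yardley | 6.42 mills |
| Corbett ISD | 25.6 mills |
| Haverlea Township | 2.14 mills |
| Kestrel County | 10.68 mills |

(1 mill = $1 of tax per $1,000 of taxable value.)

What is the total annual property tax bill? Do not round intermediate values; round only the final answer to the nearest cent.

Assessed value = $1,309,300 × 0.17 = $222,581
Taxable value = $222,581 − $148,100 = $74,481
City of Yardley: $74,481 × 0.00642 = $478.16802
Corbett ISD: $74,481 × 0.0256 = $1,906.7136
Haverlea Township: $74,481 × 0.00214 = $159.38934
Kestrel County: $74,481 × 0.01068 = $795.45708
Total = $478.16802 + $1,906.7136 + $159.38934 + $795.45708 = $3,339.72804

$3,339.73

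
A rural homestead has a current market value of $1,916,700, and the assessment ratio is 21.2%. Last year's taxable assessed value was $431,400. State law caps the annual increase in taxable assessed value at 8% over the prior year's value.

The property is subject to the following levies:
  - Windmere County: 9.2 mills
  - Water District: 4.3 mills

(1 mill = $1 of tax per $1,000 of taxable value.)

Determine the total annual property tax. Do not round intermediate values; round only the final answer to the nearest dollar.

Uncapped assessed value = $1,916,700 × 0.212 = $406,340.4
Cap limit = $431,400 × 1.08 = $465,912
Taxable assessed value = min($406,340.4, $465,912) = $406,340.4 (cap does not bind)
Windmere County: $406,340.4 × 0.0092 = $3,738.33168
Water District: $406,340.4 × 0.0043 = $1,747.26372
Total = $5,485.5954

$5,486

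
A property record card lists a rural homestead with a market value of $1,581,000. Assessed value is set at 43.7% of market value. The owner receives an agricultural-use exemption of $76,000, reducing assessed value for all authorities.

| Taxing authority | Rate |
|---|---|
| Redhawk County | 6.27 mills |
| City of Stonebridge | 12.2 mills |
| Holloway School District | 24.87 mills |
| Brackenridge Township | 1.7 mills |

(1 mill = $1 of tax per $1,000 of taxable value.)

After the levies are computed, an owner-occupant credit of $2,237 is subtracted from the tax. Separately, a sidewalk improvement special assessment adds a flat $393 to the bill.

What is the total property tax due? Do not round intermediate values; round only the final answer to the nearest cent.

Assessed value = $1,581,000 × 0.437 = $690,897
Taxable value = $690,897 − $76,000 = $614,897
Redhawk County: $614,897 × 0.00627 = $3,855.40419
City of Stonebridge: $614,897 × 0.0122 = $7,501.7434
Holloway School District: $614,897 × 0.02487 = $15,292.48839
Brackenridge Township: $614,897 × 0.0017 = $1,045.3249
Levies subtotal = $27,694.96088
After credit = $27,694.96088 − $2,237 = $25,457.96088
Total = $25,457.96088 + $393 = $25,850.96088

$25,850.96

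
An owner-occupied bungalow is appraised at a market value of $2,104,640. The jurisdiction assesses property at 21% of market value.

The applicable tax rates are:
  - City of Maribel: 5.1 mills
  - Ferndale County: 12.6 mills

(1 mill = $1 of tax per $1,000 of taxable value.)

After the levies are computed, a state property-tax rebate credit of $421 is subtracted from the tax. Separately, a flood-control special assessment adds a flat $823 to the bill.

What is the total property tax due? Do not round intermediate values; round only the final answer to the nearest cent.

Assessed value = $2,104,640 × 0.21 = $441,974.4
City of Maribel: $441,974.4 × 0.0051 = $2,254.06944
Ferndale County: $441,974.4 × 0.0126 = $5,568.87744
Levies subtotal = $7,822.94688
After credit = $7,822.94688 − $421 = $7,401.94688
Total = $7,401.94688 + $823 = $8,224.94688

$8,224.95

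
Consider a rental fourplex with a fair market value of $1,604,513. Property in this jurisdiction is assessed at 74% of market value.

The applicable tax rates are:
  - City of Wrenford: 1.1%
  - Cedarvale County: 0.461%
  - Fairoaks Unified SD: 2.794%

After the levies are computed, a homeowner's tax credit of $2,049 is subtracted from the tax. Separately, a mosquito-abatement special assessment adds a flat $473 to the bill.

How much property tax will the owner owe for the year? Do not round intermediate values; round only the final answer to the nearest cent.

Assessed value = $1,604,513 × 0.74 = $1,187,339.62
City of Wrenford: $1,187,339.62 × 0.011 = $13,060.73582
Cedarvale County: $1,187,339.62 × 0.00461 = $5,473.6356482
Fairoaks Unified SD: $1,187,339.62 × 0.02794 = $33,174.2689828
Levies subtotal = $51,708.640451
After credit = $51,708.640451 − $2,049 = $49,659.640451
Total = $49,659.640451 + $473 = $50,132.640451

$50,132.64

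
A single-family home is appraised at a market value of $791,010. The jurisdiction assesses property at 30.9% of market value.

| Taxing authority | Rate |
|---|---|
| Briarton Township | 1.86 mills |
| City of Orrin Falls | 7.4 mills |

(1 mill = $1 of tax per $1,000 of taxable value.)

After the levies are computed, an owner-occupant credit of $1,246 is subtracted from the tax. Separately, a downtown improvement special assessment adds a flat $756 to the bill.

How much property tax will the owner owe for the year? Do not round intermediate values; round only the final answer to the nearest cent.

$1,773.35

Assessed value = $791,010 × 0.309 = $244,422.09
Briarton Township: $244,422.09 × 0.00186 = $454.6250874
City of Orrin Falls: $244,422.09 × 0.0074 = $1,808.723466
Levies subtotal = $2,263.3485534
After credit = $2,263.3485534 − $1,246 = $1,017.3485534
Total = $1,017.3485534 + $756 = $1,773.3485534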